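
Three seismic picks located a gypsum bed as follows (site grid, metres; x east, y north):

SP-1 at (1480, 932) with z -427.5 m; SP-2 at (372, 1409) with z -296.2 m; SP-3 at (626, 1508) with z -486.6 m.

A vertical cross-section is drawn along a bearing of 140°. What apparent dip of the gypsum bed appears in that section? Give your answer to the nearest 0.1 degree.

16.7°

Let the plane be z = a·x + b·y + c.
SP-2−SP-1: −1108a + 477b = 131.3;  SP-3−SP-1: −854a + 576b = −59.1.
Solving gives a = −0.44973, b = −0.76939.
Unit vector along 140° is (sin 140°, cos 140°) = (0.6428, -0.7660).
Slope in that direction = a·(0.6428) + b·(-0.7660) = 0.30031.
Apparent dip = arctan|0.30031| = 16.7° (true dip is 41.7°, so apparent ≤ true as expected).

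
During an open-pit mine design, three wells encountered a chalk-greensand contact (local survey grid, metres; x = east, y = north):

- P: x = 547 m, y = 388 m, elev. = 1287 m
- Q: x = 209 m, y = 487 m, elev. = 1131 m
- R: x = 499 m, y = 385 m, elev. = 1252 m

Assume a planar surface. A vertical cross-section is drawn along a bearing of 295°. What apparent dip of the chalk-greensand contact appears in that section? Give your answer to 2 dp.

16.70°

Let the plane be z = a·x + b·y + c.
Q−P: −338a + 99b = −156;  R−P: −48a − 3b = −35.
Solving gives a = 0.68210, b = 0.75304.
Unit vector along 295° is (sin 295°, cos 295°) = (-0.9063, 0.4226).
Slope in that direction = a·(-0.9063) + b·(0.4226) = −0.29995.
Apparent dip = arctan|0.29995| = 16.70° (true dip is 45.5°, so apparent ≤ true as expected).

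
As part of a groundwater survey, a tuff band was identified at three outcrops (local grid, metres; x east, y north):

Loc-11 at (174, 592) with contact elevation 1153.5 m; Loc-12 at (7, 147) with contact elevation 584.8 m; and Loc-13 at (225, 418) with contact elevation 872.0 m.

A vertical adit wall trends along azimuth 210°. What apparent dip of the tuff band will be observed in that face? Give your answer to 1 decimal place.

Two edge vectors: Loc-11→Loc-12 = (-167, -445, -568.7), Loc-11→Loc-13 = (51, -174, -281.5).
Normal n = (Loc-11→Loc-12) × (Loc-11→Loc-13) = (26313.7, -76014.2, 51753).
So ∂z/∂x = −n_x/n_z = −0.50845 and ∂z/∂y = −n_y/n_z = 1.46879.
Unit vector along 210° is (sin 210°, cos 210°) = (-0.5000, -0.8660).
Slope in that direction = a·(-0.5000) + b·(-0.8660) = −1.01778.
Apparent dip = arctan|1.01778| = 45.5° (true dip is 57.2°, so apparent ≤ true as expected).

45.5°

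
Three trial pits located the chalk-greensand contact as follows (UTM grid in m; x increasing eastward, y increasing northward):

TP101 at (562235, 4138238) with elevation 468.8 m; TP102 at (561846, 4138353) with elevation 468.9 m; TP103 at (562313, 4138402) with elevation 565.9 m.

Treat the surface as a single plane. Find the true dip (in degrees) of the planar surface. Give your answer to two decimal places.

28.43°

Two edge vectors: TP101→TP102 = (-389, 115, 0.1), TP101→TP103 = (78, 164, 97.1).
Normal n = (TP101→TP102) × (TP101→TP103) = (11150.1, 37779.7, -72766).
So ∂z/∂x = −n_x/n_z = 0.15323 and ∂z/∂y = −n_y/n_z = 0.51919.
Gradient magnitude |∇z| = √(a² + b²) = √(0.02348 + 0.26956) = 0.54133.
True dip = arctan(0.54133) = 28.43°, dipping toward SSW (azimuth ≈ 196°).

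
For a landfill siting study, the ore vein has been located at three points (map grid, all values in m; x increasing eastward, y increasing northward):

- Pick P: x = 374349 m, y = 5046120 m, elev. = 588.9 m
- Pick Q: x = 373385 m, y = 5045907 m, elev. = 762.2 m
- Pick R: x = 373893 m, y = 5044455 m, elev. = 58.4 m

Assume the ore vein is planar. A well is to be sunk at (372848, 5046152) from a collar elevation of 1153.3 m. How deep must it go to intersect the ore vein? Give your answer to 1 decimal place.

152.2 m

Two edge vectors: Pick P→Pick Q = (-964, -213, 173.3), Pick P→Pick R = (-456, -1665, -530.5).
Normal n = (Pick P→Pick Q) × (Pick P→Pick R) = (401541, -590426.8, 1507932).
So ∂z/∂x = −n_x/n_z = −0.266285880 and ∂z/∂y = −n_y/n_z = 0.391547364.
Intercept c from Pick P: 588.9 + 99683.85 − 1975794.99 = −1875522.23.
At (372848, 5046152): z_contact = −99284.16 + 1975807.51 − 1875522.23 = 1001.12 m.
Depth below ground = 1153.3 − 1001.12 = 152.2 m.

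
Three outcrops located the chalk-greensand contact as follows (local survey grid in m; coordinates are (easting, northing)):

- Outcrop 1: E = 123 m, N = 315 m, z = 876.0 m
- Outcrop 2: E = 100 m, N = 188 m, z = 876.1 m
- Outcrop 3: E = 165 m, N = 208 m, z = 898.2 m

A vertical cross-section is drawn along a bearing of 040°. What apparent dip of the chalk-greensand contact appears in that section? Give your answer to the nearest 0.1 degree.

10.3°

Two edge vectors: Outcrop 1→Outcrop 2 = (-23, -127, 0.1), Outcrop 1→Outcrop 3 = (42, -107, 22.2).
Normal n = (Outcrop 1→Outcrop 2) × (Outcrop 1→Outcrop 3) = (-2808.7, 514.8, 7795).
So ∂z/∂E = −n_x/n_z = 0.36032 and ∂z/∂N = −n_y/n_z = −0.06604.
Unit vector along 040° is (sin 40°, cos 40°) = (0.6428, 0.7660).
Slope in that direction = a·(0.6428) + b·(0.7660) = 0.18102.
Apparent dip = arctan|0.18102| = 10.3° (true dip is 20.1°, so apparent ≤ true as expected).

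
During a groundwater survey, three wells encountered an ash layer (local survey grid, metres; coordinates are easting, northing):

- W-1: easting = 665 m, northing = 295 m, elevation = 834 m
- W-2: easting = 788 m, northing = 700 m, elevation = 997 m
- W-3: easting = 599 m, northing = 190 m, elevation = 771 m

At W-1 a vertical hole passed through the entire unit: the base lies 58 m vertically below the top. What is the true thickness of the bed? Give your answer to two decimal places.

Let the plane be z = a·easting + b·northing + c.
W-2−W-1: 123a + 405b = 163;  W-3−W-1: −66a − 105b = −63.
Solving gives a = 0.60803, b = 0.21781.
|∇z| = √(a²+b²) = 0.64587, so dip δ = arctan(0.64587) = 32.86°.
True thickness = vertical thickness × cos δ = 58 × cos 32.86° = 48.72 m.

48.72 m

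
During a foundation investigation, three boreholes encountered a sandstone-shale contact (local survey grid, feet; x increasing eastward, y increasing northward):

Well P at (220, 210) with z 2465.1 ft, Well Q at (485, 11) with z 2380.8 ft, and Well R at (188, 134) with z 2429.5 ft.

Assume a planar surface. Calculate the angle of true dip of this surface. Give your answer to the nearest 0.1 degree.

Let the plane be z = a·x + b·y + c.
Well Q−Well P: 265a − 199b = −84.3;  Well R−Well P: −32a − 76b = −35.6.
Solving gives a = 0.02556, b = 0.45766.
Gradient magnitude |∇z| = √(a² + b²) = √(0.00065 + 0.20945) = 0.45837.
True dip = arctan(0.45837) = 24.6°, dipping toward S (azimuth ≈ 183°).

24.6°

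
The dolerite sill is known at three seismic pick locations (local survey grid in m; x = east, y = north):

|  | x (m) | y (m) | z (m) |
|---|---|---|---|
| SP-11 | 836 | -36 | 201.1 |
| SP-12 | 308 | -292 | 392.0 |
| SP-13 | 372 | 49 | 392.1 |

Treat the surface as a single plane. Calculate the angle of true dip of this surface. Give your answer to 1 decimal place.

22.0°

Let the plane be z = a·x + b·y + c.
SP-12−SP-11: −528a − 256b = 190.9;  SP-13−SP-11: −464a + 85b = 191.
Solving gives a = −0.39790, b = 0.07497.
Gradient magnitude |∇z| = √(a² + b²) = √(0.15833 + 0.00562) = 0.40491.
True dip = arctan(0.40491) = 22.0°, dipping toward E (azimuth ≈ 101°).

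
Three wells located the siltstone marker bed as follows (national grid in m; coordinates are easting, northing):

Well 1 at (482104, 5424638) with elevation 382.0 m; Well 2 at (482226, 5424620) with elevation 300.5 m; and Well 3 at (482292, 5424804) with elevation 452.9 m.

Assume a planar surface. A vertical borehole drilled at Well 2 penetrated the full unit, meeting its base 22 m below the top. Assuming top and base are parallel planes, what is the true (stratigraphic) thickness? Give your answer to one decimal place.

14.5 m

Let the plane be z = a·easting + b·northing + c.
Well 2−Well 1: 122a − 18b = −81.5;  Well 3−Well 1: 188a + 166b = 70.9.
Solving gives a = −0.51840, b = 1.01421.
|∇z| = √(a²+b²) = 1.13901, so dip δ = arctan(1.13901) = 48.72°.
True thickness = vertical thickness × cos δ = 22 × cos 48.72° = 14.5 m.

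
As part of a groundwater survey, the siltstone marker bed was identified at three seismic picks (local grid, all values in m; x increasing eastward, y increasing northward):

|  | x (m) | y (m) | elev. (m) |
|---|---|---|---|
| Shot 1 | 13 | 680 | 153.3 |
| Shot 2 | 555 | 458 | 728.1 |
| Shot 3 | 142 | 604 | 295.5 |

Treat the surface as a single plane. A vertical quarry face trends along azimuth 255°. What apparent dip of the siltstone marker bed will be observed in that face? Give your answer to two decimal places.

Let the plane be z = a·x + b·y + c.
Shot 2−Shot 1: 542a − 222b = 574.8;  Shot 3−Shot 1: 129a − 76b = 142.2.
Solving gives a = 0.96514, b = −0.23285.
Unit vector along 255° is (sin 255°, cos 255°) = (-0.9659, -0.2588).
Slope in that direction = a·(-0.9659) + b·(-0.2588) = −0.87199.
Apparent dip = arctan|0.87199| = 41.09° (true dip is 44.8°, so apparent ≤ true as expected).

41.09°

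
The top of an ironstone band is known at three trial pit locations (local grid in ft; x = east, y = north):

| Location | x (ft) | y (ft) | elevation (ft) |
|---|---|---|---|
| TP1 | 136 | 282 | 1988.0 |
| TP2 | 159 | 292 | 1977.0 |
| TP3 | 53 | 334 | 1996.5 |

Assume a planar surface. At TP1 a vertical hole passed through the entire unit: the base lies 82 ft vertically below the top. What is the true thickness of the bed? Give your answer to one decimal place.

Two edge vectors: TP1→TP2 = (23, 10, -11), TP1→TP3 = (-83, 52, 8.5).
Normal n = (TP1→TP2) × (TP1→TP3) = (657, 717.5, 2026).
So ∂z/∂x = −n_x/n_z = −0.32428 and ∂z/∂y = −n_y/n_z = −0.35415.
|∇z| = √(a²+b²) = 0.48019, so dip δ = arctan(0.48019) = 25.65°.
True thickness = vertical thickness × cos δ = 82 × cos 25.65° = 73.9 ft.

73.9 ft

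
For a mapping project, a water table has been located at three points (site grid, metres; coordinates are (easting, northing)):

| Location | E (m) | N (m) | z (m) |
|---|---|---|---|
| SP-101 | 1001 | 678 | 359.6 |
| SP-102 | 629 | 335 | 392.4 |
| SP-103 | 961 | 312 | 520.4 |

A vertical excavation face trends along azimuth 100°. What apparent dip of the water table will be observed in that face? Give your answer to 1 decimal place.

23.3°

Let the plane be z = a·E + b·N + c.
SP-102−SP-101: −372a − 343b = 32.8;  SP-103−SP-101: −40a − 366b = 160.8.
Solving gives a = 0.35244, b = −0.47786.
Unit vector along 100° is (sin 100°, cos 100°) = (0.9848, -0.1736).
Slope in that direction = a·(0.9848) + b·(-0.1736) = 0.43006.
Apparent dip = arctan|0.43006| = 23.3° (true dip is 30.7°, so apparent ≤ true as expected).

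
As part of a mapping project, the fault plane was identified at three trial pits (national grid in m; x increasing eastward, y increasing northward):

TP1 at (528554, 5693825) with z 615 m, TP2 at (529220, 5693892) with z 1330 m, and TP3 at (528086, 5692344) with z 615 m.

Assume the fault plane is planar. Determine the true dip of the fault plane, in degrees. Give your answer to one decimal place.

Let the plane be z = a·x + b·y + c.
TP2−TP1: 666a + 67b = 715;  TP3−TP1: −468a − 1481b = 0.
Solving gives a = 1.10882, b = −0.35039.
Gradient magnitude |∇z| = √(a² + b²) = √(1.22949 + 0.12277) = 1.16287.
True dip = arctan(1.16287) = 49.3°, dipping toward WNW (azimuth ≈ 288°).

49.3°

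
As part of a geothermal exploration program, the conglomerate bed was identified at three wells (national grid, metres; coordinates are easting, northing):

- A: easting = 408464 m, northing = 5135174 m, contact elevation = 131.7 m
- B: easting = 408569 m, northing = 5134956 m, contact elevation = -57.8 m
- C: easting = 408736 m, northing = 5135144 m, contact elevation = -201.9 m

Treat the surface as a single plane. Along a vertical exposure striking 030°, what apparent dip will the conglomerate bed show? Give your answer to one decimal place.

18.9°

Let the plane be z = a·easting + b·northing + c.
B−A: 105a − 218b = −189.5;  C−A: 272a − 30b = −333.6.
Solving gives a = −1.19403, b = 0.29416.
Unit vector along 030° is (sin 30°, cos 30°) = (0.5000, 0.8660).
Slope in that direction = a·(0.5000) + b·(0.8660) = −0.34226.
Apparent dip = arctan|0.34226| = 18.9° (true dip is 50.9°, so apparent ≤ true as expected).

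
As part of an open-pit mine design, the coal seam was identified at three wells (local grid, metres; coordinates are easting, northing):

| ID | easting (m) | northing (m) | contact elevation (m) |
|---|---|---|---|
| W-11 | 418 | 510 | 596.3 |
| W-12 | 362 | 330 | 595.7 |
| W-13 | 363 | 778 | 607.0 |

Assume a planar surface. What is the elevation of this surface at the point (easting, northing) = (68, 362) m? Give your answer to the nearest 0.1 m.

617.3 m

Two edge vectors: W-11→W-12 = (-56, -180, -0.6), W-11→W-13 = (-55, 268, 10.7).
Normal n = (W-11→W-12) × (W-11→W-13) = (-1765.2, 632.2, -24908).
So ∂z/∂easting = −n_x/n_z = −0.07087 and ∂z/∂northing = −n_y/n_z = 0.02538.
Intercept c from W-11: 596.3 + 29.62 − 12.94 = 612.98.
At (68, 362): z = −4.8 + 9.2 + 612.98 = 617.3 m.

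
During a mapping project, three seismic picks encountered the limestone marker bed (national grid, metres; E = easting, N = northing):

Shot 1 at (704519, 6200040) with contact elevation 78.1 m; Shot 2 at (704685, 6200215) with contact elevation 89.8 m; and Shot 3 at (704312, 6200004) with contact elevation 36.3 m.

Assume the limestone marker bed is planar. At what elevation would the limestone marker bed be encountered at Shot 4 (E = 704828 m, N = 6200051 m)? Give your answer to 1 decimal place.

Two edge vectors: Shot 1→Shot 2 = (166, 175, 11.7), Shot 1→Shot 3 = (-207, -36, -41.8).
Normal n = (Shot 1→Shot 2) × (Shot 1→Shot 3) = (-6893.8, 4516.9, 30249).
So ∂z/∂E = −n_x/n_z = 0.227901749 and ∂z/∂N = −n_y/n_z = −0.149323945.
Intercept c from Shot 1: 78.1 − 160561.11 + 925814.43 = 765331.42.
At (704828, 6200051): z = 160631.5 − 925816.1 + 765331.42 = 146.9 m.

146.9 m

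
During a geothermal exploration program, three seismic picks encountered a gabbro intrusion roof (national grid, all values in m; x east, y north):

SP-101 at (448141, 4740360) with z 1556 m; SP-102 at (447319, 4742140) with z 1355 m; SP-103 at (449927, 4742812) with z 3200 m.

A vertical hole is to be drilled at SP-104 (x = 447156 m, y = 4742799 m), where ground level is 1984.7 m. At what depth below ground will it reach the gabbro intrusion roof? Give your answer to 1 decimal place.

611.1 m

Let the plane be z = a·x + b·y + c.
SP-102−SP-101: −822a + 1780b = −201;  SP-103−SP-101: 1786a + 2452b = 1644.
Solving gives a = 0.658213568, b = 0.191040198.
Then c = 1556 − a·448141 − b·4740360 = −1199015.80.
At (447156, 4742799): z_contact = 294324.15 + 906065.26 − 1199015.80 = 1373.61 m.
Depth below ground = 1984.7 − 1373.61 = 611.1 m.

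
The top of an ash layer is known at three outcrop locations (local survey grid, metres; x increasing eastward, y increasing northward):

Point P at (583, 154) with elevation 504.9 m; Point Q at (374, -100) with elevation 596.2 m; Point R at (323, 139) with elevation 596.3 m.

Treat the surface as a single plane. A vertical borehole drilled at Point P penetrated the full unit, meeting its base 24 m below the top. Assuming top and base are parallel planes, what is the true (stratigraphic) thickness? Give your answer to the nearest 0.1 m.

22.6 m

Let the plane be z = a·x + b·y + c.
Point Q−Point P: −209a − 254b = 91.3;  Point R−Point P: −260a − 15b = 91.4.
Solving gives a = −0.34729, b = −0.07369.
|∇z| = √(a²+b²) = 0.35502, so dip δ = arctan(0.35502) = 19.55°.
True thickness = vertical thickness × cos δ = 24 × cos 19.55° = 22.6 m.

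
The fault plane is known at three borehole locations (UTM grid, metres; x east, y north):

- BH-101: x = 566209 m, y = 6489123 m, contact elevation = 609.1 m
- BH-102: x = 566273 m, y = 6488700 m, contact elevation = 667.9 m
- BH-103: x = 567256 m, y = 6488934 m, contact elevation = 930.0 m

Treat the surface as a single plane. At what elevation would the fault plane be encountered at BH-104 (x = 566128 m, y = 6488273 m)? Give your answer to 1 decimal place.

Two edge vectors: BH-101→BH-102 = (64, -423, 58.8), BH-101→BH-103 = (1047, -189, 320.9).
Normal n = (BH-101→BH-102) × (BH-101→BH-103) = (-124627.5, 41026, 430785).
So ∂z/∂x = −n_x/n_z = 0.289303249 and ∂z/∂y = −n_y/n_z = −0.095235442.
Intercept c from BH-101: 609.1 − 163806.10 + 617994.50 = 454797.50.
At (566128, 6488273): z = 163782.7 − 617913.5 + 454797.50 = 666.6 m.

666.6 m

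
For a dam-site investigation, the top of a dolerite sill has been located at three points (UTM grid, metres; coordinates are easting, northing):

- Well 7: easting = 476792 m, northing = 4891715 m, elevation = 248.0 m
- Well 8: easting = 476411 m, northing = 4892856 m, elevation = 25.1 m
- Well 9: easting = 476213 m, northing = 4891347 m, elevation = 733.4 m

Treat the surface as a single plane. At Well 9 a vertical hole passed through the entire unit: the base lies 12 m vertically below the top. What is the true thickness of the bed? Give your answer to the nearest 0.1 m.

Two edge vectors: Well 7→Well 8 = (-381, 1141, -222.9), Well 7→Well 9 = (-579, -368, 485.4).
Normal n = (Well 7→Well 8) × (Well 7→Well 9) = (471814.2, 313996.5, 800847).
So ∂z/∂easting = −n_x/n_z = −0.58914 and ∂z/∂northing = −n_y/n_z = −0.39208.
|∇z| = √(a²+b²) = 0.70768, so dip δ = arctan(0.70768) = 35.29°.
True thickness = vertical thickness × cos δ = 12 × cos 35.29° = 9.8 m.

9.8 m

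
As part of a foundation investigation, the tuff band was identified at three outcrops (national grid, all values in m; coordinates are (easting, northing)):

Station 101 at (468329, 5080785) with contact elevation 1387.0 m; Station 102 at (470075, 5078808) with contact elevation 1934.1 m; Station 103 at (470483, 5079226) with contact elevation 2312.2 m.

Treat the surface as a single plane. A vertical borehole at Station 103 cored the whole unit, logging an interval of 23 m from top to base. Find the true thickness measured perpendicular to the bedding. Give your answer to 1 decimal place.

18.9 m

Let the plane be z = a·E + b·N + c.
Station 102−Station 101: 1746a − 1977b = 547.1;  Station 103−Station 101: 2154a − 1559b = 925.2.
Solving gives a = 0.63536, b = 0.28439.
|∇z| = √(a²+b²) = 0.69610, so dip δ = arctan(0.69610) = 34.84°.
True thickness = vertical thickness × cos δ = 23 × cos 34.84° = 18.9 m.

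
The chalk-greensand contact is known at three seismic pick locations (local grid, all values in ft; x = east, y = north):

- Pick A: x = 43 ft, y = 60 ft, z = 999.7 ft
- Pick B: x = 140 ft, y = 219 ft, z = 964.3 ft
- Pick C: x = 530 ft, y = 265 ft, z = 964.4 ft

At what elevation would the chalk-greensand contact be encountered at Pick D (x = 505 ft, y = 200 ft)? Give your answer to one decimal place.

Let the plane be z = a·x + b·y + c.
Pick B−Pick A: 97a + 159b = −35.4;  Pick C−Pick A: 487a + 205b = −35.3.
Solving gives a = 0.02857, b = −0.24007.
Then c = 999.7 − a·43 − b·60 = 1012.88.
At (505, 200): z = 14.4 − 48.0 + 1012.88 = 979.3 ft.

979.3 ft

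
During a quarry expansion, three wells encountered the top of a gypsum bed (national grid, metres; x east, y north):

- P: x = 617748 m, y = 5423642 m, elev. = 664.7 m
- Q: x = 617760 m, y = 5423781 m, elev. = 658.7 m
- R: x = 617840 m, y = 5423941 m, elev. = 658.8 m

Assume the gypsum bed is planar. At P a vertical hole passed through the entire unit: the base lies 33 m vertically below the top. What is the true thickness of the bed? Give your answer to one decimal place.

Two edge vectors: P→Q = (12, 139, -6), P→R = (92, 299, -5.9).
Normal n = (P→Q) × (P→R) = (973.9, -481.2, -9200).
So ∂z/∂x = −n_x/n_z = 0.10586 and ∂z/∂y = −n_y/n_z = −0.05230.
|∇z| = √(a²+b²) = 0.11808, so dip δ = arctan(0.11808) = 6.73°.
True thickness = vertical thickness × cos δ = 33 × cos 6.73° = 32.8 m.

32.8 m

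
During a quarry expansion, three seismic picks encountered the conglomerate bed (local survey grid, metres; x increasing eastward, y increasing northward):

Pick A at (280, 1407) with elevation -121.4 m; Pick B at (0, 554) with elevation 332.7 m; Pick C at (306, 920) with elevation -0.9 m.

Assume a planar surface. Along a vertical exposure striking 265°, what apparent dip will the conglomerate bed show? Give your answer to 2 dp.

Two edge vectors: Pick A→Pick B = (-280, -853, 454.1), Pick A→Pick C = (26, -487, 120.5).
Normal n = (Pick A→Pick B) × (Pick A→Pick C) = (118360.2, 45546.6, 158538).
So ∂z/∂x = −n_x/n_z = −0.74657 and ∂z/∂y = −n_y/n_z = −0.28729.
Unit vector along 265° is (sin 265°, cos 265°) = (-0.9962, -0.0872).
Slope in that direction = a·(-0.9962) + b·(-0.0872) = 0.76877.
Apparent dip = arctan|0.76877| = 37.55° (true dip is 38.7°, so apparent ≤ true as expected).

37.55°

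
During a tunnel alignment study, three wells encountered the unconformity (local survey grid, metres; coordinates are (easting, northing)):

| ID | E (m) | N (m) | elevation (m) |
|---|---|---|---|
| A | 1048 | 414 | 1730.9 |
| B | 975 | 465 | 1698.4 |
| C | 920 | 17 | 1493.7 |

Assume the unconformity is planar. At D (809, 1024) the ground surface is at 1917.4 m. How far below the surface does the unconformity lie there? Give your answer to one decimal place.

128.8 m

Let the plane be z = a·E + b·N + c.
B−A: −73a + 51b = −32.5;  C−A: −128a − 397b = −237.2.
Solving gives a = 0.704038, b = 0.370486.
Then c = 1730.9 − a·1048 − b·414 = 839.69.
At (809, 1024): z_contact = 569.57 + 379.38 + 839.69 = 1788.63 m.
Depth below ground = 1917.4 − 1788.63 = 128.8 m.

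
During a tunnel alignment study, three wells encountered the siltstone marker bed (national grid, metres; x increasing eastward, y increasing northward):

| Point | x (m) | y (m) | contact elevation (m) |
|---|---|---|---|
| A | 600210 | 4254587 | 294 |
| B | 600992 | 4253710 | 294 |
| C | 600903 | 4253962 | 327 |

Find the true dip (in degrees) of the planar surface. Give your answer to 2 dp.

18.05°

Two edge vectors: A→B = (782, -877, 0), A→C = (693, -625, 33).
Normal n = (A→B) × (A→C) = (-28941, -25806, 119011).
So ∂z/∂x = −n_x/n_z = 0.24318 and ∂z/∂y = −n_y/n_z = 0.21684.
Gradient magnitude |∇z| = √(a² + b²) = √(0.05914 + 0.04702) = 0.32581.
True dip = arctan(0.32581) = 18.05°, dipping toward SW (azimuth ≈ 228°).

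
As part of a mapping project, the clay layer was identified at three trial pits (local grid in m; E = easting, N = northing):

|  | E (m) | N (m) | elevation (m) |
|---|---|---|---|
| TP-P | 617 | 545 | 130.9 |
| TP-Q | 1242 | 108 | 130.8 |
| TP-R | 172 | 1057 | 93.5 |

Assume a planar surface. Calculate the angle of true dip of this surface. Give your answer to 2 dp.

Let the plane be z = a·E + b·N + c.
TP-Q−TP-P: 625a − 437b = −0.1;  TP-R−TP-P: −445a + 512b = −37.4.
Solving gives a = −0.13060, b = −0.18656.
Gradient magnitude |∇z| = √(a² + b²) = √(0.01706 + 0.03480) = 0.22773.
True dip = arctan(0.22773) = 12.83°, dipping toward NE (azimuth ≈ 035°).

12.83°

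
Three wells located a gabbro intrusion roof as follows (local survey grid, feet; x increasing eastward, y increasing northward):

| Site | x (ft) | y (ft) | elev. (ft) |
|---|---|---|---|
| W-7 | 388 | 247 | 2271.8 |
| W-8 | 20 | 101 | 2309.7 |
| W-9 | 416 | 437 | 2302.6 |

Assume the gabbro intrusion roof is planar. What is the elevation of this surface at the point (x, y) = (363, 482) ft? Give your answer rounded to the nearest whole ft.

2320 ft

Let the plane be z = a·x + b·y + c.
W-8−W-7: −368a − 146b = 37.9;  W-9−W-7: 28a + 190b = 30.8.
Solving gives a = −0.17769, b = 0.18829.
Then c = 2271.8 − a·388 − b·247 = 2294.24.
At (363, 482): z = −64.5 + 90.8 + 2294.24 = 2320.5 ft.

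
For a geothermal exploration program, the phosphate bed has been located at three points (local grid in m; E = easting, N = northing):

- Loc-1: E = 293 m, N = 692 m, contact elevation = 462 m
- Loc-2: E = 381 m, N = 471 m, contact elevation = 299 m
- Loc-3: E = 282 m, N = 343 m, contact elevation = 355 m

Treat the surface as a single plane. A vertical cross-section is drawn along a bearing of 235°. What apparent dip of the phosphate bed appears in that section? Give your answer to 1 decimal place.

32.1°

Let the plane be z = a·E + b·N + c.
Loc-2−Loc-1: 88a − 221b = −163;  Loc-3−Loc-1: −11a − 349b = −107.
Solving gives a = −1.00293, b = 0.33820.
Unit vector along 235° is (sin 235°, cos 235°) = (-0.8192, -0.5736).
Slope in that direction = a·(-0.8192) + b·(-0.5736) = 0.62757.
Apparent dip = arctan|0.62757| = 32.1° (true dip is 46.6°, so apparent ≤ true as expected).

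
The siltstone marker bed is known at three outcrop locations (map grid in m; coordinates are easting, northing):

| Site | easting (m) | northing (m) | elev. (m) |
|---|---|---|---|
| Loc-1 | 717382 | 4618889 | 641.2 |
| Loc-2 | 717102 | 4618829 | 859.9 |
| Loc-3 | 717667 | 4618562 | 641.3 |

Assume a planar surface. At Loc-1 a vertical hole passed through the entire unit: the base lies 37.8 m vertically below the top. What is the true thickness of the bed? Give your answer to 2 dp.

28.47 m

Let the plane be z = a·easting + b·northing + c.
Loc-2−Loc-1: −280a − 60b = 218.7;  Loc-3−Loc-1: 285a − 327b = 0.1.
Solving gives a = −0.65810, b = −0.57388.
|∇z| = √(a²+b²) = 0.87317, so dip δ = arctan(0.87317) = 41.13°.
True thickness = vertical thickness × cos δ = 37.8 × cos 41.13° = 28.47 m.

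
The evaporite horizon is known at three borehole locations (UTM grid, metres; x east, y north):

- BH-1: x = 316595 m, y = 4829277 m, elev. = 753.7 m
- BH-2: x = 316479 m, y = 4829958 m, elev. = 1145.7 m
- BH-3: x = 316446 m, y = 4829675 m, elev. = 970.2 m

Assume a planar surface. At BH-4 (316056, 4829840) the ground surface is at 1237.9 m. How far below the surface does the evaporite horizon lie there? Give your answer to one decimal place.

Two edge vectors: BH-1→BH-2 = (-116, 681, 392), BH-1→BH-3 = (-149, 398, 216.5).
Normal n = (BH-1→BH-2) × (BH-1→BH-3) = (-8579.5, -33294, 55301).
So ∂z/∂x = −n_x/n_z = 0.155141860 and ∂z/∂y = −n_y/n_z = 0.602050596.
Intercept c from BH-1: 753.7 − 49117.14 − 2907469.10 = −2955832.53.
At (316056, 4829840): z_contact = 49033.52 + 2907808.05 − 2955832.53 = 1009.03 m.
Depth below ground = 1237.9 − 1009.03 = 228.9 m.

228.9 m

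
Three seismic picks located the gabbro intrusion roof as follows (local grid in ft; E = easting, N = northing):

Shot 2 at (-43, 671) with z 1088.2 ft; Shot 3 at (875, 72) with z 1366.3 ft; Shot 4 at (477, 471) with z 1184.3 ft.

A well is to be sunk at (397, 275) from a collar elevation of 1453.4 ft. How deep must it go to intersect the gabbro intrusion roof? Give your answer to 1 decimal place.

183.9 ft

Let the plane be z = a·E + b·N + c.
Shot 3−Shot 2: 918a − 599b = 278.1;  Shot 4−Shot 2: 520a − 200b = 96.1.
Solving gives a = 0.01520, b = −0.44098.
Then c = 1088.2 − a·-43 − b·671 = 1384.75.
At (397, 275): z_contact = 6.03 − 121.27 + 1384.75 = 1269.52 ft.
Depth below ground = 1453.4 − 1269.52 = 183.9 ft.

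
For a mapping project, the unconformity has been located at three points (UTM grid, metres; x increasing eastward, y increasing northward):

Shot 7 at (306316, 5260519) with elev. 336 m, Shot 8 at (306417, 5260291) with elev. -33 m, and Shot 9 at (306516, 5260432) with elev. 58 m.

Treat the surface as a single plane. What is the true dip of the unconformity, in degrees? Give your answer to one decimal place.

Two edge vectors: Shot 7→Shot 8 = (101, -228, -369), Shot 7→Shot 9 = (200, -87, -278).
Normal n = (Shot 7→Shot 8) × (Shot 7→Shot 9) = (31281, -45722, 36813).
So ∂z/∂x = −n_x/n_z = −0.84973 and ∂z/∂y = −n_y/n_z = 1.24201.
Gradient magnitude |∇z| = √(a² + b²) = √(0.72204 + 1.54258) = 1.50486.
True dip = arctan(1.50486) = 56.4°, dipping toward SE (azimuth ≈ 146°).

56.4°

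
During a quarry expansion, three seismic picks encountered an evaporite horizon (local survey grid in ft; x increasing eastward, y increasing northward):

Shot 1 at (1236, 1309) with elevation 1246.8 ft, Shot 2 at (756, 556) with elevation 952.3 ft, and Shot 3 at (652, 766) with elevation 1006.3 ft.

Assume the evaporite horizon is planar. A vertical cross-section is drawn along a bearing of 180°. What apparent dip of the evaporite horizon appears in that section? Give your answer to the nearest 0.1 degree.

17.5°

Two edge vectors: Shot 1→Shot 2 = (-480, -753, -294.5), Shot 1→Shot 3 = (-584, -543, -240.5).
Normal n = (Shot 1→Shot 2) × (Shot 1→Shot 3) = (21183, 56548, -179112).
So ∂z/∂x = −n_x/n_z = 0.11827 and ∂z/∂y = −n_y/n_z = 0.31571.
Unit vector along 180° is (sin 180°, cos 180°) = (0.0000, -1.0000).
Slope in that direction = a·(0.0000) + b·(-1.0000) = −0.31571.
Apparent dip = arctan|0.31571| = 17.5° (true dip is 18.6°, so apparent ≤ true as expected).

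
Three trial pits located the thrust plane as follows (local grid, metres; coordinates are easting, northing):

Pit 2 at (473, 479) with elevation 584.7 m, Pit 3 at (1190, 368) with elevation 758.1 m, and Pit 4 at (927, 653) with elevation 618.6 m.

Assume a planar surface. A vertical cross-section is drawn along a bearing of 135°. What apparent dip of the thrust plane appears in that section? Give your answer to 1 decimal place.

19.6°

Two edge vectors: Pit 2→Pit 3 = (717, -111, 173.4), Pit 2→Pit 4 = (454, 174, 33.9).
Normal n = (Pit 2→Pit 3) × (Pit 2→Pit 4) = (-33934.5, 54417.3, 175152).
So ∂z/∂easting = −n_x/n_z = 0.19374 and ∂z/∂northing = −n_y/n_z = −0.31069.
Unit vector along 135° is (sin 135°, cos 135°) = (0.7071, -0.7071).
Slope in that direction = a·(0.7071) + b·(-0.7071) = 0.35669.
Apparent dip = arctan|0.35669| = 19.6° (true dip is 20.1°, so apparent ≤ true as expected).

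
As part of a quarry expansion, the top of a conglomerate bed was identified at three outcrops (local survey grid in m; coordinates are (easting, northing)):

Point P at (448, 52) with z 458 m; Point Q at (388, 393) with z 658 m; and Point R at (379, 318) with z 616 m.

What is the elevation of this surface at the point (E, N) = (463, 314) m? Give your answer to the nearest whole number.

Two edge vectors: Point P→Point Q = (-60, 341, 200), Point P→Point R = (-69, 266, 158).
Normal n = (Point P→Point Q) × (Point P→Point R) = (678, -4320, 7569).
So ∂z/∂E = −n_x/n_z = −0.08958 and ∂z/∂N = −n_y/n_z = 0.57075.
Intercept c from Point P: 458 + 40.13 − 29.68 = 468.45.
At (463, 314): z = −41.5 + 179.2 + 468.45 = 606.2 m.

606 m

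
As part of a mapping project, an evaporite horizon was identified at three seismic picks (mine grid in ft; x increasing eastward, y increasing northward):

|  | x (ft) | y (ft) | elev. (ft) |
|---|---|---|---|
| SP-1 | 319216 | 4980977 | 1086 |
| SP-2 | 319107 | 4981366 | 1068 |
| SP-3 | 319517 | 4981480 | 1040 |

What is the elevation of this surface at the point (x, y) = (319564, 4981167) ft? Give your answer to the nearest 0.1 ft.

1056.6 ft

Two edge vectors: SP-1→SP-2 = (-109, 389, -18), SP-1→SP-3 = (301, 503, -46).
Normal n = (SP-1→SP-2) × (SP-1→SP-3) = (-8840, -10432, -171916).
So ∂z/∂x = −n_x/n_z = −0.051420461 and ∂z/∂y = −n_y/n_z = −0.060680798.
Intercept c from SP-1: 1086 + 16414.23 + 302249.66 = 319749.89.
At (319564, 4981167): z = −16432.1 − 302261.2 + 319749.89 = 1056.6 ft.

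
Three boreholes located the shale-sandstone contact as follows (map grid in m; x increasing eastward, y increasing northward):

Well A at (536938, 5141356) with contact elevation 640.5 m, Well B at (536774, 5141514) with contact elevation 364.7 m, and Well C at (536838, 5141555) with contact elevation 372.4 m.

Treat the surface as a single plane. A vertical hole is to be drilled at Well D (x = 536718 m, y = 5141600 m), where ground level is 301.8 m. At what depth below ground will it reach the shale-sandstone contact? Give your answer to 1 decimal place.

62.5 m

Two edge vectors: Well A→Well B = (-164, 158, -275.8), Well A→Well C = (-100, 199, -268.1).
Normal n = (Well A→Well B) × (Well A→Well C) = (12524.4, -16388.4, -16836).
So ∂z/∂x = −n_x/n_z = 0.743905916 and ∂z/∂y = −n_y/n_z = −0.973414113.
Intercept c from Well A: 640.5 − 399431.35 + 5004668.49 = 4605877.63.
At (536718, 5141600): z_contact = 399267.70 − 5004906.00 + 4605877.63 = 239.33 m.
Depth below ground = 301.8 − 239.33 = 62.5 m.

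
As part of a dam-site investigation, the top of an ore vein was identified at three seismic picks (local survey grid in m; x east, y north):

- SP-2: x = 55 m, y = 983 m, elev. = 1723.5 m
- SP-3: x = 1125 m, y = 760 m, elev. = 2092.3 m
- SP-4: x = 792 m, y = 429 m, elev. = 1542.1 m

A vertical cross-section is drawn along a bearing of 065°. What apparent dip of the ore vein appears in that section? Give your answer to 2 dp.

44.34°

Two edge vectors: SP-2→SP-3 = (1070, -223, 368.8), SP-2→SP-4 = (737, -554, -181.4).
Normal n = (SP-2→SP-3) × (SP-2→SP-4) = (244767.4, 465903.6, -428429).
So ∂z/∂x = −n_x/n_z = 0.57131 and ∂z/∂y = −n_y/n_z = 1.08747.
Unit vector along 065° is (sin 65°, cos 65°) = (0.9063, 0.4226).
Slope in that direction = a·(0.9063) + b·(0.4226) = 0.97737.
Apparent dip = arctan|0.97737| = 44.34° (true dip is 50.9°, so apparent ≤ true as expected).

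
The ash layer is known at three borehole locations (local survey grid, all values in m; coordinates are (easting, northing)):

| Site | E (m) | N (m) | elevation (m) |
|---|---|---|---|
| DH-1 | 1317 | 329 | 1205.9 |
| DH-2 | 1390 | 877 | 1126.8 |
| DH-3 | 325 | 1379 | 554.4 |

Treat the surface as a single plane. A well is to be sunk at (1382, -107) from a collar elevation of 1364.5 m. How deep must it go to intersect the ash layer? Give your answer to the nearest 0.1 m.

Let the plane be z = a·E + b·N + c.
DH-2−DH-1: 73a + 548b = −79.1;  DH-3−DH-1: −992a + 1050b = −651.5.
Solving gives a = 0.441693, b = −0.203182.
Then c = 1205.9 − a·1317 − b·329 = 691.04.
At (1382, -107): z_contact = 610.42 + 21.74 + 691.04 = 1323.20 m.
Depth below ground = 1364.5 − 1323.20 = 41.3 m.

41.3 m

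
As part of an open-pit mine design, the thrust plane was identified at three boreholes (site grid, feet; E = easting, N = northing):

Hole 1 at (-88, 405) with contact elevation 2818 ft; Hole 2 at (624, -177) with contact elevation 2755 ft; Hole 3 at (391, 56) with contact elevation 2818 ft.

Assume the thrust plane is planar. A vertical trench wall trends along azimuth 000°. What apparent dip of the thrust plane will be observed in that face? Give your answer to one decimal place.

44.9°

Two edge vectors: Hole 1→Hole 2 = (712, -582, -63), Hole 1→Hole 3 = (479, -349, 0).
Normal n = (Hole 1→Hole 2) × (Hole 1→Hole 3) = (-21987, -30177, 30290).
So ∂z/∂E = −n_x/n_z = 0.72588 and ∂z/∂N = −n_y/n_z = 0.99627.
Unit vector along 000° is (sin 0°, cos 0°) = (0.0000, 1.0000).
Slope in that direction = a·(0.0000) + b·(1.0000) = 0.99627.
Apparent dip = arctan|0.99627| = 44.9° (true dip is 50.9°, so apparent ≤ true as expected).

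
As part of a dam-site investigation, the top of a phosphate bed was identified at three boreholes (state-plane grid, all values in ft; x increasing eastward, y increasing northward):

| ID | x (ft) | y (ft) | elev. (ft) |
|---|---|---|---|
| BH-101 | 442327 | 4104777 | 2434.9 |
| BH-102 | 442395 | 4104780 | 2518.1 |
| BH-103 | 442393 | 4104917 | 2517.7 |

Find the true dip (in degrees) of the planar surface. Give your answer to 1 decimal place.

50.7°

Let the plane be z = a·x + b·y + c.
BH-102−BH-101: 68a + 3b = 83.2;  BH-103−BH-101: 66a + 140b = 82.8.
Solving gives a = 1.22287, b = 0.01493.
Gradient magnitude |∇z| = √(a² + b²) = √(1.49541 + 0.00022) = 1.22296.
True dip = arctan(1.22296) = 50.7°, dipping toward W (azimuth ≈ 269°).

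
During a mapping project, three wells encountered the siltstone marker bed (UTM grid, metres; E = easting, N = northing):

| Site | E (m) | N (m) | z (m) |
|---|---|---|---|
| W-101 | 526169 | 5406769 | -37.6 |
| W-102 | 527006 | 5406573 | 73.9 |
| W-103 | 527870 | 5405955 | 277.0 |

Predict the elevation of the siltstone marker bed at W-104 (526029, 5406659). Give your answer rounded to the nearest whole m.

-26 m

Two edge vectors: W-101→W-102 = (837, -196, 111.5), W-101→W-103 = (1701, -814, 314.6).
Normal n = (W-101→W-102) × (W-101→W-103) = (29099.4, -73658.7, -347922).
So ∂z/∂E = −n_x/n_z = 0.08363771 and ∂z/∂N = −n_y/n_z = −0.21171038.
Intercept c from W-101: -37.6 − 44007.57 + 1144669.14 = 1100623.97.
At (526029, 5406659): z = 43995.9 − 1144645.8 + 1100623.97 = -26.0 m.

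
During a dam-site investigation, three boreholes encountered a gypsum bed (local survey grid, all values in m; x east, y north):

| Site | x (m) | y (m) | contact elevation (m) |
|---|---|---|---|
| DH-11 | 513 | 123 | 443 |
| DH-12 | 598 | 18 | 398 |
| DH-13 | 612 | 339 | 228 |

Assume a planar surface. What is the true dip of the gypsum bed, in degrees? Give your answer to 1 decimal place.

Let the plane be z = a·x + b·y + c.
DH-12−DH-11: 85a − 105b = −45;  DH-13−DH-11: 99a + 216b = −215.
Solving gives a = −1.12311, b = −0.48061.
Gradient magnitude |∇z| = √(a² + b²) = √(1.26137 + 0.23099) = 1.22162.
True dip = arctan(1.22162) = 50.7°, dipping toward ENE (azimuth ≈ 067°).

50.7°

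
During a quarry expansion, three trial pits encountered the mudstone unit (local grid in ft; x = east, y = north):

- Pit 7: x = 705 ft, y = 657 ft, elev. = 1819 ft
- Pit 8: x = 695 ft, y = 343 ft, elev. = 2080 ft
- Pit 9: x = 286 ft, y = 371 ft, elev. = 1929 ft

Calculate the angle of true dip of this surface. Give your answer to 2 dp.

Two edge vectors: Pit 7→Pit 8 = (-10, -314, 261), Pit 7→Pit 9 = (-419, -286, 110).
Normal n = (Pit 7→Pit 8) × (Pit 7→Pit 9) = (40106, -108259, -128706).
So ∂z/∂x = −n_x/n_z = 0.31161 and ∂z/∂y = −n_y/n_z = −0.84113.
Gradient magnitude |∇z| = √(a² + b²) = √(0.09710 + 0.70751) = 0.89700.
True dip = arctan(0.89700) = 41.89°, dipping toward NNW (azimuth ≈ 340°).

41.89°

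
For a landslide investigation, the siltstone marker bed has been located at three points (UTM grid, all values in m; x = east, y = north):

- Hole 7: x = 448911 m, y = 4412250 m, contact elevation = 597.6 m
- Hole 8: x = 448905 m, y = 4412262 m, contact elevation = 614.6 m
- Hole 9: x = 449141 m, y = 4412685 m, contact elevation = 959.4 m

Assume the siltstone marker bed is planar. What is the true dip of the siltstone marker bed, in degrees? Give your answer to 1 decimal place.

51.7°

Two edge vectors: Hole 7→Hole 8 = (-6, 12, 17), Hole 7→Hole 9 = (230, 435, 361.8).
Normal n = (Hole 7→Hole 8) × (Hole 7→Hole 9) = (-3053.4, 6080.8, -5370).
So ∂z/∂x = −n_x/n_z = −0.56860 and ∂z/∂y = −n_y/n_z = 1.13236.
Gradient magnitude |∇z| = √(a² + b²) = √(0.32331 + 1.28225) = 1.26711.
True dip = arctan(1.26711) = 51.7°, dipping toward SSE (azimuth ≈ 153°).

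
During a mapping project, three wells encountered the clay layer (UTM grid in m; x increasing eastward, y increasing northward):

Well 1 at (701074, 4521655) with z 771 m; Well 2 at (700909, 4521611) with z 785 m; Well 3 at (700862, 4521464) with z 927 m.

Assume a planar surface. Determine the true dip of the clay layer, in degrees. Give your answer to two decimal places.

46.22°

Two edge vectors: Well 1→Well 2 = (-165, -44, 14), Well 1→Well 3 = (-212, -191, 156).
Normal n = (Well 1→Well 2) × (Well 1→Well 3) = (-4190, 22772, 22187).
So ∂z/∂x = −n_x/n_z = 0.18885 and ∂z/∂y = −n_y/n_z = −1.02637.
Gradient magnitude |∇z| = √(a² + b²) = √(0.03566 + 1.05343) = 1.04360.
True dip = arctan(1.04360) = 46.22°, dipping toward N (azimuth ≈ 350°).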